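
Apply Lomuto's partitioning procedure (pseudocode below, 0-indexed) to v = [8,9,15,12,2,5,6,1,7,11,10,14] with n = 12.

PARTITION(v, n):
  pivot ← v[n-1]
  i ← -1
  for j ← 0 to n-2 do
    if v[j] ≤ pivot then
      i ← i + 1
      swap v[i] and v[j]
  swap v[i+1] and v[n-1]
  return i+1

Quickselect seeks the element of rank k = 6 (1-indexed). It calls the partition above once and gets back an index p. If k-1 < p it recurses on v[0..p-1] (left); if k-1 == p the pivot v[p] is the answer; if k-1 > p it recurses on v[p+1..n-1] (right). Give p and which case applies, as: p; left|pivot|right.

pivot=14, i=-1
j=0: 8≤14, i=0, swap(0,0) ⇒ [8,9,15,12,2,5,6,1,7,11,10,14]
j=1: 9≤14, i=1, swap(1,1) ⇒ [8,9,15,12,2,5,6,1,7,11,10,14]
j=2: 15>14, skip
j=3: 12≤14, i=2, swap(2,3) ⇒ [8,9,12,15,2,5,6,1,7,11,10,14]
j=4: 2≤14, i=3, swap(3,4) ⇒ [8,9,12,2,15,5,6,1,7,11,10,14]
j=5: 5≤14, i=4, swap(4,5) ⇒ [8,9,12,2,5,15,6,1,7,11,10,14]
j=6: 6≤14, i=5, swap(5,6) ⇒ [8,9,12,2,5,6,15,1,7,11,10,14]
j=7: 1≤14, i=6, swap(6,7) ⇒ [8,9,12,2,5,6,1,15,7,11,10,14]
j=8: 7≤14, i=7, swap(7,8) ⇒ [8,9,12,2,5,6,1,7,15,11,10,14]
j=9: 11≤14, i=8, swap(8,9) ⇒ [8,9,12,2,5,6,1,7,11,15,10,14]
j=10: 10≤14, i=9, swap(9,10) ⇒ [8,9,12,2,5,6,1,7,11,10,15,14]
swap(10,11) ⇒ [8,9,12,2,5,6,1,7,11,10,14,15]; return 10
p = 10; k-1 = 5 < 10 ⇒ left

10; left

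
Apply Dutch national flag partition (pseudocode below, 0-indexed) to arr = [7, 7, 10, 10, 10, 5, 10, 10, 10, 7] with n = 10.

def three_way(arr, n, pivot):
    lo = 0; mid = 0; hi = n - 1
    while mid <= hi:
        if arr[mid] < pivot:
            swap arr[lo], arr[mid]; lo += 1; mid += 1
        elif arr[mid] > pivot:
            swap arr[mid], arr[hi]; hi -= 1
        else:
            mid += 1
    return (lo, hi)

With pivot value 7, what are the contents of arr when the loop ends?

pivot = 7; lo=0, mid=0, hi=9
arr[mid]=7=7: mid=1
arr[mid]=7=7: mid=2
arr[mid]=10>7: swap arr[2],arr[9]; hi=8 → [7, 7, 7, 10, 10, 5, 10, 10, 10, 10]
arr[mid]=7=7: mid=3
arr[mid]=10>7: swap arr[3],arr[8]; hi=7 → [7, 7, 7, 10, 10, 5, 10, 10, 10, 10]
arr[mid]=10>7: swap arr[3],arr[7]; hi=6 → [7, 7, 7, 10, 10, 5, 10, 10, 10, 10]
arr[mid]=10>7: swap arr[3],arr[6]; hi=5 → [7, 7, 7, 10, 10, 5, 10, 10, 10, 10]
arr[mid]=10>7: swap arr[3],arr[5]; hi=4 → [7, 7, 7, 5, 10, 10, 10, 10, 10, 10]
arr[mid]=5<7: swap arr[0],arr[3]; lo=1,mid=4 → [5, 7, 7, 7, 10, 10, 10, 10, 10, 10]
arr[mid]=10>7: swap arr[4],arr[4]; hi=3 → [5, 7, 7, 7, 10, 10, 10, 10, 10, 10]
end: lo=1, hi=3; arr = [5, 7, 7, 7, 10, 10, 10, 10, 10, 10]

[5, 7, 7, 7, 10, 10, 10, 10, 10, 10]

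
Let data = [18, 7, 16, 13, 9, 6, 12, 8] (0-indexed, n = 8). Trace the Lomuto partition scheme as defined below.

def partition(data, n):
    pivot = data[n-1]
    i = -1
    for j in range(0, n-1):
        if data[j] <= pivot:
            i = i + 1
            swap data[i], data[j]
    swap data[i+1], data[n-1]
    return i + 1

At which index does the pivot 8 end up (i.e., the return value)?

pivot = data[7] = 8; i = -1
j=0: data[0]=18 > 8 → no swap
j=1: data[1]=7 ≤ 8 → i=0, swap data[0],data[1] → [7, 18, 16, 13, 9, 6, 12, 8]
j=2: data[2]=16 > 8 → no swap
j=3: data[3]=13 > 8 → no swap
j=4: data[4]=9 > 8 → no swap
j=5: data[5]=6 ≤ 8 → i=1, swap data[1],data[5] → [7, 6, 16, 13, 9, 18, 12, 8]
j=6: data[6]=12 > 8 → no swap
final swap data[2],data[7] → [7, 6, 8, 13, 9, 18, 12, 16]; return 2

2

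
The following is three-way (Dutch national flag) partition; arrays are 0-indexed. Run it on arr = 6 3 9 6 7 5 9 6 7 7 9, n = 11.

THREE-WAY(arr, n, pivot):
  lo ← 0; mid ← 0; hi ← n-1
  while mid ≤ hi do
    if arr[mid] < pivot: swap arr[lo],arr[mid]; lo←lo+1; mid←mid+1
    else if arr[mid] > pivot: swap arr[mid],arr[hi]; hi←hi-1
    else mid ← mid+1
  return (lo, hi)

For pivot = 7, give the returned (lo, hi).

(5, 7)

pivot = 7; lo=0, mid=0, hi=10
arr[mid]=6<7: swap arr[0],arr[0]; lo=1,mid=1 → 6 3 9 6 7 5 9 6 7 7 9
arr[mid]=3<7: swap arr[1],arr[1]; lo=2,mid=2 → 6 3 9 6 7 5 9 6 7 7 9
arr[mid]=9>7: swap arr[2],arr[10]; hi=9 → 6 3 9 6 7 5 9 6 7 7 9
arr[mid]=9>7: swap arr[2],arr[9]; hi=8 → 6 3 7 6 7 5 9 6 7 9 9
arr[mid]=7=7: mid=3
arr[mid]=6<7: swap arr[2],arr[3]; lo=3,mid=4 → 6 3 6 7 7 5 9 6 7 9 9
arr[mid]=7=7: mid=5
arr[mid]=5<7: swap arr[3],arr[5]; lo=4,mid=6 → 6 3 6 5 7 7 9 6 7 9 9
arr[mid]=9>7: swap arr[6],arr[8]; hi=7 → 6 3 6 5 7 7 7 6 9 9 9
arr[mid]=7=7: mid=7
arr[mid]=6<7: swap arr[4],arr[7]; lo=5,mid=8 → 6 3 6 5 6 7 7 7 9 9 9
end: lo=5, hi=7; arr = 6 3 6 5 6 7 7 7 9 9 9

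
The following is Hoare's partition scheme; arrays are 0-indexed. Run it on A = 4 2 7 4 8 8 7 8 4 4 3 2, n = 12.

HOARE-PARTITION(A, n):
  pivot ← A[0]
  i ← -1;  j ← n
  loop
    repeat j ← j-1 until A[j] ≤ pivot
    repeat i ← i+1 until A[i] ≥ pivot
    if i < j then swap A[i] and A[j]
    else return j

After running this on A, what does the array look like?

pivot=4
j stops at 11 (2), i stops at 0 (4); swap ⇒ 2 2 7 4 8 8 7 8 4 4 3 4
j stops at 10 (3), i stops at 2 (7); swap ⇒ 2 2 3 4 8 8 7 8 4 4 7 4
j stops at 9 (4), i stops at 3 (4); swap ⇒ 2 2 3 4 8 8 7 8 4 4 7 4
j stops at 8 (4), i stops at 4 (8); swap ⇒ 2 2 3 4 4 8 7 8 8 4 7 4
j stops at 4, i stops at 5; i≥j ⇒ return 4. A=2 2 3 4 4 8 7 8 8 4 7 4

2 2 3 4 4 8 7 8 8 4 7 4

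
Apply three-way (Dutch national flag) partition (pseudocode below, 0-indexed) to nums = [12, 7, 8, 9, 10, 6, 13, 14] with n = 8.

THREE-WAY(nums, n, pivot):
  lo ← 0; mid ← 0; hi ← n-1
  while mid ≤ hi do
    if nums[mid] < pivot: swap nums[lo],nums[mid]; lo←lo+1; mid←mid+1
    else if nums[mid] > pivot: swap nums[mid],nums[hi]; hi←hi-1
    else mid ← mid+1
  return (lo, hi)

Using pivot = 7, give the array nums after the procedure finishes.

lo=0 mid=0 hi=7
12>7: swap(0,7), hi=6 ⇒ [14, 7, 8, 9, 10, 6, 13, 12]
14>7: swap(0,6), hi=5 ⇒ [13, 7, 8, 9, 10, 6, 14, 12]
13>7: swap(0,5), hi=4 ⇒ [6, 7, 8, 9, 10, 13, 14, 12]
6<7: swap(0,0), lo=1 mid=1 ⇒ [6, 7, 8, 9, 10, 13, 14, 12]
7=7: mid=2
8>7: swap(2,4), hi=3 ⇒ [6, 7, 10, 9, 8, 13, 14, 12]
10>7: swap(2,3), hi=2 ⇒ [6, 7, 9, 10, 8, 13, 14, 12]
9>7: swap(2,2), hi=1 ⇒ [6, 7, 9, 10, 8, 13, 14, 12]
done. lo=1 hi=1; nums=[6, 7, 9, 10, 8, 13, 14, 12]

[6, 7, 9, 10, 8, 13, 14, 12]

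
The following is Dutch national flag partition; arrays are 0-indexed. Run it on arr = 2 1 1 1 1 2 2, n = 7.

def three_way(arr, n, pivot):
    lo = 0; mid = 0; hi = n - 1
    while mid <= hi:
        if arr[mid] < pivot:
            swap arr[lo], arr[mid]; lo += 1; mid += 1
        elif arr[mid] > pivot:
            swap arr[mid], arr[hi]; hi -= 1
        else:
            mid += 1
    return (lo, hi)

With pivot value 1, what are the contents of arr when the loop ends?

pivot = 1; lo=0, mid=0, hi=6
arr[mid]=2>1: swap arr[0],arr[6]; hi=5 → 2 1 1 1 1 2 2
arr[mid]=2>1: swap arr[0],arr[5]; hi=4 → 2 1 1 1 1 2 2
arr[mid]=2>1: swap arr[0],arr[4]; hi=3 → 1 1 1 1 2 2 2
arr[mid]=1=1: mid=1
arr[mid]=1=1: mid=2
arr[mid]=1=1: mid=3
arr[mid]=1=1: mid=4
end: lo=0, hi=3; arr = 1 1 1 1 2 2 2

1 1 1 1 2 2 2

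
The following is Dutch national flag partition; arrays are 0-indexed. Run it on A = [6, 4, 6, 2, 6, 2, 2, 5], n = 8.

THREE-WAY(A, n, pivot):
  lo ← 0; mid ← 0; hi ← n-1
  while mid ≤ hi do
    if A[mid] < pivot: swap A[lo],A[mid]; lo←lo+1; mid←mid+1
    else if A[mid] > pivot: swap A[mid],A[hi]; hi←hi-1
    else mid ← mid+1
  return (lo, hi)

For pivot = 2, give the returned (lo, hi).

lo=0 mid=0 hi=7
6>2: swap(0,7), hi=6 ⇒ [5, 4, 6, 2, 6, 2, 2, 6]
5>2: swap(0,6), hi=5 ⇒ [2, 4, 6, 2, 6, 2, 5, 6]
2=2: mid=1
4>2: swap(1,5), hi=4 ⇒ [2, 2, 6, 2, 6, 4, 5, 6]
2=2: mid=2
6>2: swap(2,4), hi=3 ⇒ [2, 2, 6, 2, 6, 4, 5, 6]
6>2: swap(2,3), hi=2 ⇒ [2, 2, 2, 6, 6, 4, 5, 6]
2=2: mid=3
done. lo=0 hi=2; A=[2, 2, 2, 6, 6, 4, 5, 6]

(0, 2)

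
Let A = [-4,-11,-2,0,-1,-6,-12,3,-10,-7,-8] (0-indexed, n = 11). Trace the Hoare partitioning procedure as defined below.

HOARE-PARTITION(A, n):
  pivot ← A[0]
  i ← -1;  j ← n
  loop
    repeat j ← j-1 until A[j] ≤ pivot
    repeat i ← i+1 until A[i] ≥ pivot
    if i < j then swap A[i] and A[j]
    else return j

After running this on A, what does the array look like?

pivot=-4
j stops at 10 (-8), i stops at 0 (-4); swap ⇒ [-8,-11,-2,0,-1,-6,-12,3,-10,-7,-4]
j stops at 9 (-7), i stops at 2 (-2); swap ⇒ [-8,-11,-7,0,-1,-6,-12,3,-10,-2,-4]
j stops at 8 (-10), i stops at 3 (0); swap ⇒ [-8,-11,-7,-10,-1,-6,-12,3,0,-2,-4]
j stops at 6 (-12), i stops at 4 (-1); swap ⇒ [-8,-11,-7,-10,-12,-6,-1,3,0,-2,-4]
j stops at 5, i stops at 6; i≥j ⇒ return 5. A=[-8,-11,-7,-10,-12,-6,-1,3,0,-2,-4]

[-8,-11,-7,-10,-12,-6,-1,3,0,-2,-4]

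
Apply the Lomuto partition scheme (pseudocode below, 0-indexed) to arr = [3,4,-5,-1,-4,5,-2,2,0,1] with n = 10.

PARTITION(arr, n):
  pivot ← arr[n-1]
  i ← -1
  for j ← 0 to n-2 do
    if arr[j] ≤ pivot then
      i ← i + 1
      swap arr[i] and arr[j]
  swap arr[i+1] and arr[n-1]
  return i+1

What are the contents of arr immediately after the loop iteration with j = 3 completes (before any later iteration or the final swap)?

pivot=1, i=-1
j=0: 3>1, skip
j=1: 4>1, skip
j=2: -5≤1, i=0, swap(0,2) ⇒ [-5,4,3,-1,-4,5,-2,2,0,1]
j=3: -1≤1, i=1, swap(1,3) ⇒ [-5,-1,3,4,-4,5,-2,2,0,1]
(after j=3) arr = [-5,-1,3,4,-4,5,-2,2,0,1]

[-5,-1,3,4,-4,5,-2,2,0,1]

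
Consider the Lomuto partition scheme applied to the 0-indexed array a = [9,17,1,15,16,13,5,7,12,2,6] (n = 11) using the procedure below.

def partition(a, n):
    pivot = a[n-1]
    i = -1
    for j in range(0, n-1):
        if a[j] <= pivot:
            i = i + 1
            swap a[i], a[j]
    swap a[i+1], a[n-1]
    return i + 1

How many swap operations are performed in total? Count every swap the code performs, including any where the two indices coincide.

4

pivot = a[10] = 6; i = -1
j=0: a[0]=9 > 6 → no swap
j=1: a[1]=17 > 6 → no swap
j=2: a[2]=1 ≤ 6 → i=0, swap a[0],a[2] → [1,17,9,15,16,13,5,7,12,2,6]
j=3: a[3]=15 > 6 → no swap
j=4: a[4]=16 > 6 → no swap
j=5: a[5]=13 > 6 → no swap
j=6: a[6]=5 ≤ 6 → i=1, swap a[1],a[6] → [1,5,9,15,16,13,17,7,12,2,6]
j=7: a[7]=7 > 6 → no swap
j=8: a[8]=12 > 6 → no swap
j=9: a[9]=2 ≤ 6 → i=2, swap a[2],a[9] → [1,5,2,15,16,13,17,7,12,9,6]
final swap a[3],a[10] → [1,5,2,6,16,13,17,7,12,9,15]; return 3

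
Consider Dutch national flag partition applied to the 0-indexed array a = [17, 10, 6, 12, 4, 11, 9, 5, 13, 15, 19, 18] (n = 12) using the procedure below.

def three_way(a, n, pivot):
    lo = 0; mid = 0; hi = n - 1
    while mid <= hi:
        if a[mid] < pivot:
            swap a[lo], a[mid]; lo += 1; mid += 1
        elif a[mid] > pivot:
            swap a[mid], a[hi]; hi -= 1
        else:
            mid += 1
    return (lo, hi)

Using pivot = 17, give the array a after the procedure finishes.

[10, 6, 12, 4, 11, 9, 5, 13, 15, 17, 18, 19]

lo=0 mid=0 hi=11
17=17: mid=1
10<17: swap(0,1), lo=1 mid=2 ⇒ [10, 17, 6, 12, 4, 11, 9, 5, 13, 15, 19, 18]
6<17: swap(1,2), lo=2 mid=3 ⇒ [10, 6, 17, 12, 4, 11, 9, 5, 13, 15, 19, 18]
12<17: swap(2,3), lo=3 mid=4 ⇒ [10, 6, 12, 17, 4, 11, 9, 5, 13, 15, 19, 18]
4<17: swap(3,4), lo=4 mid=5 ⇒ [10, 6, 12, 4, 17, 11, 9, 5, 13, 15, 19, 18]
11<17: swap(4,5), lo=5 mid=6 ⇒ [10, 6, 12, 4, 11, 17, 9, 5, 13, 15, 19, 18]
9<17: swap(5,6), lo=6 mid=7 ⇒ [10, 6, 12, 4, 11, 9, 17, 5, 13, 15, 19, 18]
5<17: swap(6,7), lo=7 mid=8 ⇒ [10, 6, 12, 4, 11, 9, 5, 17, 13, 15, 19, 18]
13<17: swap(7,8), lo=8 mid=9 ⇒ [10, 6, 12, 4, 11, 9, 5, 13, 17, 15, 19, 18]
15<17: swap(8,9), lo=9 mid=10 ⇒ [10, 6, 12, 4, 11, 9, 5, 13, 15, 17, 19, 18]
19>17: swap(10,11), hi=10 ⇒ [10, 6, 12, 4, 11, 9, 5, 13, 15, 17, 18, 19]
18>17: swap(10,10), hi=9 ⇒ [10, 6, 12, 4, 11, 9, 5, 13, 15, 17, 18, 19]
done. lo=9 hi=9; a=[10, 6, 12, 4, 11, 9, 5, 13, 15, 17, 18, 19]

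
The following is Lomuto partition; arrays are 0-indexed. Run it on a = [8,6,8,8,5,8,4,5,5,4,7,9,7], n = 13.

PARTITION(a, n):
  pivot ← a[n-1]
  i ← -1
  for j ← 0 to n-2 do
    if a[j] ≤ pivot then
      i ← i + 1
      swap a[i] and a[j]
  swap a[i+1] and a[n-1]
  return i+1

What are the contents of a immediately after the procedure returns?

pivot=7, i=-1
j=0: 8>7, skip
j=1: 6≤7, i=0, swap(0,1) ⇒ [6,8,8,8,5,8,4,5,5,4,7,9,7]
j=2: 8>7, skip
j=3: 8>7, skip
j=4: 5≤7, i=1, swap(1,4) ⇒ [6,5,8,8,8,8,4,5,5,4,7,9,7]
j=5: 8>7, skip
j=6: 4≤7, i=2, swap(2,6) ⇒ [6,5,4,8,8,8,8,5,5,4,7,9,7]
j=7: 5≤7, i=3, swap(3,7) ⇒ [6,5,4,5,8,8,8,8,5,4,7,9,7]
j=8: 5≤7, i=4, swap(4,8) ⇒ [6,5,4,5,5,8,8,8,8,4,7,9,7]
j=9: 4≤7, i=5, swap(5,9) ⇒ [6,5,4,5,5,4,8,8,8,8,7,9,7]
j=10: 7≤7, i=6, swap(6,10) ⇒ [6,5,4,5,5,4,7,8,8,8,8,9,7]
j=11: 9>7, skip
swap(7,12) ⇒ [6,5,4,5,5,4,7,7,8,8,8,9,8]; return 7

[6,5,4,5,5,4,7,7,8,8,8,9,8]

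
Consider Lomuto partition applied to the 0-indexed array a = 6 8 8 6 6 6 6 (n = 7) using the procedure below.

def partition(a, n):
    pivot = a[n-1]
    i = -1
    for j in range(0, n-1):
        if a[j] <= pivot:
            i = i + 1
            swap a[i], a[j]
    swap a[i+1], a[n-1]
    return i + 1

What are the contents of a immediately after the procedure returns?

6 6 6 6 6 8 8

pivot=6, i=-1
j=0: 6≤6, i=0, swap(0,0) ⇒ 6 8 8 6 6 6 6
j=1: 8>6, skip
j=2: 8>6, skip
j=3: 6≤6, i=1, swap(1,3) ⇒ 6 6 8 8 6 6 6
j=4: 6≤6, i=2, swap(2,4) ⇒ 6 6 6 8 8 6 6
j=5: 6≤6, i=3, swap(3,5) ⇒ 6 6 6 6 8 8 6
swap(4,6) ⇒ 6 6 6 6 6 8 8; return 4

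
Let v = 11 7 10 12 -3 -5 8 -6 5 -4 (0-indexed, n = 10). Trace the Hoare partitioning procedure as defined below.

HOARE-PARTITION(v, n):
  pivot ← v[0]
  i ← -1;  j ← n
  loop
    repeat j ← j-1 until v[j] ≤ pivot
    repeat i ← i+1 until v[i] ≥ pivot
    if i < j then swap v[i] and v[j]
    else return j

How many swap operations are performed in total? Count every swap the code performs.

pivot = v[0] = 11; i = -1, j = 10
j→9 (v[9]=-4≤11), i→0 (v[0]=11≥11); i<j, swap → -4 7 10 12 -3 -5 8 -6 5 11
j→8 (v[8]=5≤11), i→3 (v[3]=12≥11); i<j, swap → -4 7 10 5 -3 -5 8 -6 12 11
j→7, i→8; i≥j, return j=7. v = -4 7 10 5 -3 -5 8 -6 12 11

2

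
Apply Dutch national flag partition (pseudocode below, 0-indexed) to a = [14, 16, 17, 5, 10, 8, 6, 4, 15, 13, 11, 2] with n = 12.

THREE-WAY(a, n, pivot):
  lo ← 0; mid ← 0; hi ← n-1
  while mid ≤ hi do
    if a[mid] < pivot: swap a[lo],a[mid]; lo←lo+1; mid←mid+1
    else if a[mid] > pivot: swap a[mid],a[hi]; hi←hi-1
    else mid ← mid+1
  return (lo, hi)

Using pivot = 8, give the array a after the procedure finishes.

[2, 4, 6, 5, 8, 10, 17, 15, 13, 11, 16, 14]

pivot = 8; lo=0, mid=0, hi=11
a[mid]=14>8: swap a[0],a[11]; hi=10 → [2, 16, 17, 5, 10, 8, 6, 4, 15, 13, 11, 14]
a[mid]=2<8: swap a[0],a[0]; lo=1,mid=1 → [2, 16, 17, 5, 10, 8, 6, 4, 15, 13, 11, 14]
a[mid]=16>8: swap a[1],a[10]; hi=9 → [2, 11, 17, 5, 10, 8, 6, 4, 15, 13, 16, 14]
a[mid]=11>8: swap a[1],a[9]; hi=8 → [2, 13, 17, 5, 10, 8, 6, 4, 15, 11, 16, 14]
a[mid]=13>8: swap a[1],a[8]; hi=7 → [2, 15, 17, 5, 10, 8, 6, 4, 13, 11, 16, 14]
a[mid]=15>8: swap a[1],a[7]; hi=6 → [2, 4, 17, 5, 10, 8, 6, 15, 13, 11, 16, 14]
a[mid]=4<8: swap a[1],a[1]; lo=2,mid=2 → [2, 4, 17, 5, 10, 8, 6, 15, 13, 11, 16, 14]
a[mid]=17>8: swap a[2],a[6]; hi=5 → [2, 4, 6, 5, 10, 8, 17, 15, 13, 11, 16, 14]
a[mid]=6<8: swap a[2],a[2]; lo=3,mid=3 → [2, 4, 6, 5, 10, 8, 17, 15, 13, 11, 16, 14]
a[mid]=5<8: swap a[3],a[3]; lo=4,mid=4 → [2, 4, 6, 5, 10, 8, 17, 15, 13, 11, 16, 14]
a[mid]=10>8: swap a[4],a[5]; hi=4 → [2, 4, 6, 5, 8, 10, 17, 15, 13, 11, 16, 14]
a[mid]=8=8: mid=5
end: lo=4, hi=4; a = [2, 4, 6, 5, 8, 10, 17, 15, 13, 11, 16, 14]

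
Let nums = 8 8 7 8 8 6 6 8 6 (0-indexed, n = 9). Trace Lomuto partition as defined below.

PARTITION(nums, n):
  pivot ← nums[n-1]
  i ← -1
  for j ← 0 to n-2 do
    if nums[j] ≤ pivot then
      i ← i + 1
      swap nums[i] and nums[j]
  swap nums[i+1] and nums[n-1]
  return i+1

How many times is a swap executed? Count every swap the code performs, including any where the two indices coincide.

pivot = nums[8] = 6; i = -1
j=0: nums[0]=8 > 6 → no swap
j=1: nums[1]=8 > 6 → no swap
j=2: nums[2]=7 > 6 → no swap
j=3: nums[3]=8 > 6 → no swap
j=4: nums[4]=8 > 6 → no swap
j=5: nums[5]=6 ≤ 6 → i=0, swap nums[0],nums[5] → 6 8 7 8 8 8 6 8 6
j=6: nums[6]=6 ≤ 6 → i=1, swap nums[1],nums[6] → 6 6 7 8 8 8 8 8 6
j=7: nums[7]=8 > 6 → no swap
final swap nums[2],nums[8] → 6 6 6 8 8 8 8 8 7; return 2

3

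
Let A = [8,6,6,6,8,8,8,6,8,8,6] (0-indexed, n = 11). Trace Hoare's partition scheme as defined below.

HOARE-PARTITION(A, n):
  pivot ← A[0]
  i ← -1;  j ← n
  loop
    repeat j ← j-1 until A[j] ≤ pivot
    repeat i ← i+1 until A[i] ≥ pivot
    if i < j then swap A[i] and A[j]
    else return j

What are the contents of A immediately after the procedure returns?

pivot = A[0] = 8; i = -1, j = 11
j→10 (A[10]=6≤8), i→0 (A[0]=8≥8); i<j, swap → [6,6,6,6,8,8,8,6,8,8,8]
j→9 (A[9]=8≤8), i→4 (A[4]=8≥8); i<j, swap → [6,6,6,6,8,8,8,6,8,8,8]
j→8 (A[8]=8≤8), i→5 (A[5]=8≥8); i<j, swap → [6,6,6,6,8,8,8,6,8,8,8]
j→7 (A[7]=6≤8), i→6 (A[6]=8≥8); i<j, swap → [6,6,6,6,8,8,6,8,8,8,8]
j→6, i→7; i≥j, return j=6. A = [6,6,6,6,8,8,6,8,8,8,8]

[6,6,6,6,8,8,6,8,8,8,8]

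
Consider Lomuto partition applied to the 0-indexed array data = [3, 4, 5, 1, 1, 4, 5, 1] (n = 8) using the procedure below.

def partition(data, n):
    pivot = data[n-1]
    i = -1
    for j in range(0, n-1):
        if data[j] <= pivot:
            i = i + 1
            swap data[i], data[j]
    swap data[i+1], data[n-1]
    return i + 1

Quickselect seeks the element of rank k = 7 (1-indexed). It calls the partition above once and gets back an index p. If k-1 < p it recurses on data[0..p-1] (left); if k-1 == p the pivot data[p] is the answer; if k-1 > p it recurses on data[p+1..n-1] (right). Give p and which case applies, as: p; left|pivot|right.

2; right

pivot=1, i=-1
j=0: 3>1, skip
j=1: 4>1, skip
j=2: 5>1, skip
j=3: 1≤1, i=0, swap(0,3) ⇒ [1, 4, 5, 3, 1, 4, 5, 1]
j=4: 1≤1, i=1, swap(1,4) ⇒ [1, 1, 5, 3, 4, 4, 5, 1]
j=5: 4>1, skip
j=6: 5>1, skip
swap(2,7) ⇒ [1, 1, 1, 3, 4, 4, 5, 5]; return 2
p = 2; k-1 = 6 > 2 ⇒ right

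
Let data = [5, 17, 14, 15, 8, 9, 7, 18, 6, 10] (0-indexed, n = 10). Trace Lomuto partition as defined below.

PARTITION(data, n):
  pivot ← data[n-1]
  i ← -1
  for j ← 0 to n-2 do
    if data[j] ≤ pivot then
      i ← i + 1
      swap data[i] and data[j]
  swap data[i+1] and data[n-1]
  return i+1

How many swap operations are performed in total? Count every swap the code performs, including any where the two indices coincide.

pivot = data[9] = 10; i = -1
j=0: data[0]=5 ≤ 10 → i=0, swap data[0],data[0] (no change) → [5, 17, 14, 15, 8, 9, 7, 18, 6, 10]
j=1: data[1]=17 > 10 → no swap
j=2: data[2]=14 > 10 → no swap
j=3: data[3]=15 > 10 → no swap
j=4: data[4]=8 ≤ 10 → i=1, swap data[1],data[4] → [5, 8, 14, 15, 17, 9, 7, 18, 6, 10]
j=5: data[5]=9 ≤ 10 → i=2, swap data[2],data[5] → [5, 8, 9, 15, 17, 14, 7, 18, 6, 10]
j=6: data[6]=7 ≤ 10 → i=3, swap data[3],data[6] → [5, 8, 9, 7, 17, 14, 15, 18, 6, 10]
j=7: data[7]=18 > 10 → no swap
j=8: data[8]=6 ≤ 10 → i=4, swap data[4],data[8] → [5, 8, 9, 7, 6, 14, 15, 18, 17, 10]
final swap data[5],data[9] → [5, 8, 9, 7, 6, 10, 15, 18, 17, 14]; return 5

6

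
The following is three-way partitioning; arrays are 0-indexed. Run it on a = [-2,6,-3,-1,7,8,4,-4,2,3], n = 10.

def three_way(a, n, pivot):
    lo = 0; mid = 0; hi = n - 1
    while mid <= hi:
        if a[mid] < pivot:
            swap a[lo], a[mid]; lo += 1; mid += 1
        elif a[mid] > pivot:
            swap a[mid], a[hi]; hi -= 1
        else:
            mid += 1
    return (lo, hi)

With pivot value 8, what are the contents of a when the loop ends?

[-2,6,-3,-1,7,4,-4,2,3,8]

lo=0 mid=0 hi=9
-2<8: swap(0,0), lo=1 mid=1 ⇒ [-2,6,-3,-1,7,8,4,-4,2,3]
6<8: swap(1,1), lo=2 mid=2 ⇒ [-2,6,-3,-1,7,8,4,-4,2,3]
-3<8: swap(2,2), lo=3 mid=3 ⇒ [-2,6,-3,-1,7,8,4,-4,2,3]
-1<8: swap(3,3), lo=4 mid=4 ⇒ [-2,6,-3,-1,7,8,4,-4,2,3]
7<8: swap(4,4), lo=5 mid=5 ⇒ [-2,6,-3,-1,7,8,4,-4,2,3]
8=8: mid=6
4<8: swap(5,6), lo=6 mid=7 ⇒ [-2,6,-3,-1,7,4,8,-4,2,3]
-4<8: swap(6,7), lo=7 mid=8 ⇒ [-2,6,-3,-1,7,4,-4,8,2,3]
2<8: swap(7,8), lo=8 mid=9 ⇒ [-2,6,-3,-1,7,4,-4,2,8,3]
3<8: swap(8,9), lo=9 mid=10 ⇒ [-2,6,-3,-1,7,4,-4,2,3,8]
done. lo=9 hi=9; a=[-2,6,-3,-1,7,4,-4,2,3,8]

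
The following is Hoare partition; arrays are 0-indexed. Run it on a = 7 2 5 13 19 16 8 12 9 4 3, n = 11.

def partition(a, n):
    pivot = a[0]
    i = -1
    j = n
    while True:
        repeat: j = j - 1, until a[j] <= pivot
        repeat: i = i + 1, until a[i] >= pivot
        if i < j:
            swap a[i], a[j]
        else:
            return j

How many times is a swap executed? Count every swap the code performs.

pivot = a[0] = 7; i = -1, j = 11
j→10 (a[10]=3≤7), i→0 (a[0]=7≥7); i<j, swap → 3 2 5 13 19 16 8 12 9 4 7
j→9 (a[9]=4≤7), i→3 (a[3]=13≥7); i<j, swap → 3 2 5 4 19 16 8 12 9 13 7
j→3, i→4; i≥j, return j=3. a = 3 2 5 4 19 16 8 12 9 13 7

2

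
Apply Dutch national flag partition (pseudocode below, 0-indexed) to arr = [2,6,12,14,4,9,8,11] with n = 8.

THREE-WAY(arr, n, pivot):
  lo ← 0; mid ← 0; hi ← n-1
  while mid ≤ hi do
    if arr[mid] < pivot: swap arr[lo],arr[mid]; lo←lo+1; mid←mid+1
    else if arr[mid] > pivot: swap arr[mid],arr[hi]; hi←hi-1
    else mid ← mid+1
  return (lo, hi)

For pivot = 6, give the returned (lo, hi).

(2, 2)

pivot = 6; lo=0, mid=0, hi=7
arr[mid]=2<6: swap arr[0],arr[0]; lo=1,mid=1 → [2,6,12,14,4,9,8,11]
arr[mid]=6=6: mid=2
arr[mid]=12>6: swap arr[2],arr[7]; hi=6 → [2,6,11,14,4,9,8,12]
arr[mid]=11>6: swap arr[2],arr[6]; hi=5 → [2,6,8,14,4,9,11,12]
arr[mid]=8>6: swap arr[2],arr[5]; hi=4 → [2,6,9,14,4,8,11,12]
arr[mid]=9>6: swap arr[2],arr[4]; hi=3 → [2,6,4,14,9,8,11,12]
arr[mid]=4<6: swap arr[1],arr[2]; lo=2,mid=3 → [2,4,6,14,9,8,11,12]
arr[mid]=14>6: swap arr[3],arr[3]; hi=2 → [2,4,6,14,9,8,11,12]
end: lo=2, hi=2; arr = [2,4,6,14,9,8,11,12]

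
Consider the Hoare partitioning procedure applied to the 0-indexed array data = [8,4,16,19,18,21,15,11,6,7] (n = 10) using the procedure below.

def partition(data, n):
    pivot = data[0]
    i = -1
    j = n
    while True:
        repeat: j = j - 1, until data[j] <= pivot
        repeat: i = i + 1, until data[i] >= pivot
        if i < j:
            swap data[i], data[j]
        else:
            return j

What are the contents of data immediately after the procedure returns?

pivot=8
j stops at 9 (7), i stops at 0 (8); swap ⇒ [7,4,16,19,18,21,15,11,6,8]
j stops at 8 (6), i stops at 2 (16); swap ⇒ [7,4,6,19,18,21,15,11,16,8]
j stops at 2, i stops at 3; i≥j ⇒ return 2. data=[7,4,6,19,18,21,15,11,16,8]

[7,4,6,19,18,21,15,11,16,8]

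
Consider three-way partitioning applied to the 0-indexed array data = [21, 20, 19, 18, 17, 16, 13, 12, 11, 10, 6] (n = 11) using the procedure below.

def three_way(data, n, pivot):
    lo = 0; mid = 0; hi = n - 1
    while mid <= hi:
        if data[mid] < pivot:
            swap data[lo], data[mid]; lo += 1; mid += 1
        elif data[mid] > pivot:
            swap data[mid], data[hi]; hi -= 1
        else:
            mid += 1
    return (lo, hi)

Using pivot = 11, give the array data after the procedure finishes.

pivot = 11; lo=0, mid=0, hi=10
data[mid]=21>11: swap data[0],data[10]; hi=9 → [6, 20, 19, 18, 17, 16, 13, 12, 11, 10, 21]
data[mid]=6<11: swap data[0],data[0]; lo=1,mid=1 → [6, 20, 19, 18, 17, 16, 13, 12, 11, 10, 21]
data[mid]=20>11: swap data[1],data[9]; hi=8 → [6, 10, 19, 18, 17, 16, 13, 12, 11, 20, 21]
data[mid]=10<11: swap data[1],data[1]; lo=2,mid=2 → [6, 10, 19, 18, 17, 16, 13, 12, 11, 20, 21]
data[mid]=19>11: swap data[2],data[8]; hi=7 → [6, 10, 11, 18, 17, 16, 13, 12, 19, 20, 21]
data[mid]=11=11: mid=3
data[mid]=18>11: swap data[3],data[7]; hi=6 → [6, 10, 11, 12, 17, 16, 13, 18, 19, 20, 21]
data[mid]=12>11: swap data[3],data[6]; hi=5 → [6, 10, 11, 13, 17, 16, 12, 18, 19, 20, 21]
data[mid]=13>11: swap data[3],data[5]; hi=4 → [6, 10, 11, 16, 17, 13, 12, 18, 19, 20, 21]
data[mid]=16>11: swap data[3],data[4]; hi=3 → [6, 10, 11, 17, 16, 13, 12, 18, 19, 20, 21]
data[mid]=17>11: swap data[3],data[3]; hi=2 → [6, 10, 11, 17, 16, 13, 12, 18, 19, 20, 21]
end: lo=2, hi=2; data = [6, 10, 11, 17, 16, 13, 12, 18, 19, 20, 21]

[6, 10, 11, 17, 16, 13, 12, 18, 19, 20, 21]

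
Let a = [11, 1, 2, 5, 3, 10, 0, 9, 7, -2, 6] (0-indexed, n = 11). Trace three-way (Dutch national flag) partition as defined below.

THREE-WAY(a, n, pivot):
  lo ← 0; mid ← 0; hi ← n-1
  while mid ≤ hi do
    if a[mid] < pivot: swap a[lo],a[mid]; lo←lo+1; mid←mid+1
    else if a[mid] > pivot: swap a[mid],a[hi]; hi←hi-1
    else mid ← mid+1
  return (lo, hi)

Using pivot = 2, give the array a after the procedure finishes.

pivot = 2; lo=0, mid=0, hi=10
a[mid]=11>2: swap a[0],a[10]; hi=9 → [6, 1, 2, 5, 3, 10, 0, 9, 7, -2, 11]
a[mid]=6>2: swap a[0],a[9]; hi=8 → [-2, 1, 2, 5, 3, 10, 0, 9, 7, 6, 11]
a[mid]=-2<2: swap a[0],a[0]; lo=1,mid=1 → [-2, 1, 2, 5, 3, 10, 0, 9, 7, 6, 11]
a[mid]=1<2: swap a[1],a[1]; lo=2,mid=2 → [-2, 1, 2, 5, 3, 10, 0, 9, 7, 6, 11]
a[mid]=2=2: mid=3
a[mid]=5>2: swap a[3],a[8]; hi=7 → [-2, 1, 2, 7, 3, 10, 0, 9, 5, 6, 11]
a[mid]=7>2: swap a[3],a[7]; hi=6 → [-2, 1, 2, 9, 3, 10, 0, 7, 5, 6, 11]
a[mid]=9>2: swap a[3],a[6]; hi=5 → [-2, 1, 2, 0, 3, 10, 9, 7, 5, 6, 11]
a[mid]=0<2: swap a[2],a[3]; lo=3,mid=4 → [-2, 1, 0, 2, 3, 10, 9, 7, 5, 6, 11]
a[mid]=3>2: swap a[4],a[5]; hi=4 → [-2, 1, 0, 2, 10, 3, 9, 7, 5, 6, 11]
a[mid]=10>2: swap a[4],a[4]; hi=3 → [-2, 1, 0, 2, 10, 3, 9, 7, 5, 6, 11]
end: lo=3, hi=3; a = [-2, 1, 0, 2, 10, 3, 9, 7, 5, 6, 11]

[-2, 1, 0, 2, 10, 3, 9, 7, 5, 6, 11]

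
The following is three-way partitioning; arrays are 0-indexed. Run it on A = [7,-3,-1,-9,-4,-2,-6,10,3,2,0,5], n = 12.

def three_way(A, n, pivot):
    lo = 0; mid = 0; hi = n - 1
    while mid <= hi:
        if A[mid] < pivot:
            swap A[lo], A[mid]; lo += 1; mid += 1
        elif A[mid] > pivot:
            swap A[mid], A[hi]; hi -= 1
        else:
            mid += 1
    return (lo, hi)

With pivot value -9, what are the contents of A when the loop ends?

[-9,-1,-3,-4,-2,-6,10,3,2,0,5,7]

pivot = -9; lo=0, mid=0, hi=11
A[mid]=7>-9: swap A[0],A[11]; hi=10 → [5,-3,-1,-9,-4,-2,-6,10,3,2,0,7]
A[mid]=5>-9: swap A[0],A[10]; hi=9 → [0,-3,-1,-9,-4,-2,-6,10,3,2,5,7]
A[mid]=0>-9: swap A[0],A[9]; hi=8 → [2,-3,-1,-9,-4,-2,-6,10,3,0,5,7]
A[mid]=2>-9: swap A[0],A[8]; hi=7 → [3,-3,-1,-9,-4,-2,-6,10,2,0,5,7]
A[mid]=3>-9: swap A[0],A[7]; hi=6 → [10,-3,-1,-9,-4,-2,-6,3,2,0,5,7]
A[mid]=10>-9: swap A[0],A[6]; hi=5 → [-6,-3,-1,-9,-4,-2,10,3,2,0,5,7]
A[mid]=-6>-9: swap A[0],A[5]; hi=4 → [-2,-3,-1,-9,-4,-6,10,3,2,0,5,7]
A[mid]=-2>-9: swap A[0],A[4]; hi=3 → [-4,-3,-1,-9,-2,-6,10,3,2,0,5,7]
A[mid]=-4>-9: swap A[0],A[3]; hi=2 → [-9,-3,-1,-4,-2,-6,10,3,2,0,5,7]
A[mid]=-9=-9: mid=1
A[mid]=-3>-9: swap A[1],A[2]; hi=1 → [-9,-1,-3,-4,-2,-6,10,3,2,0,5,7]
A[mid]=-1>-9: swap A[1],A[1]; hi=0 → [-9,-1,-3,-4,-2,-6,10,3,2,0,5,7]
end: lo=0, hi=0; A = [-9,-1,-3,-4,-2,-6,10,3,2,0,5,7]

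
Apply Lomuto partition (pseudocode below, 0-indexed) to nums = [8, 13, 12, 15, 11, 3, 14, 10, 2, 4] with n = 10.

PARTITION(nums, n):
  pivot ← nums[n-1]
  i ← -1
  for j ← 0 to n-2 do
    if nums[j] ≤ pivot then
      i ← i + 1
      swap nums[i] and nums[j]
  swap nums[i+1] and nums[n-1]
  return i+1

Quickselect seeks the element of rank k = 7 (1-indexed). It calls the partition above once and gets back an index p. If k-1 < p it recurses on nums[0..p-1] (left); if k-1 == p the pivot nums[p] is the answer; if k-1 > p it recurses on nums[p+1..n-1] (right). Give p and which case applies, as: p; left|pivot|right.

2; right

pivot=4, i=-1
j=0: 8>4, skip
j=1: 13>4, skip
j=2: 12>4, skip
j=3: 15>4, skip
j=4: 11>4, skip
j=5: 3≤4, i=0, swap(0,5) ⇒ [3, 13, 12, 15, 11, 8, 14, 10, 2, 4]
j=6: 14>4, skip
j=7: 10>4, skip
j=8: 2≤4, i=1, swap(1,8) ⇒ [3, 2, 12, 15, 11, 8, 14, 10, 13, 4]
swap(2,9) ⇒ [3, 2, 4, 15, 11, 8, 14, 10, 13, 12]; return 2
p = 2; k-1 = 6 > 2 ⇒ right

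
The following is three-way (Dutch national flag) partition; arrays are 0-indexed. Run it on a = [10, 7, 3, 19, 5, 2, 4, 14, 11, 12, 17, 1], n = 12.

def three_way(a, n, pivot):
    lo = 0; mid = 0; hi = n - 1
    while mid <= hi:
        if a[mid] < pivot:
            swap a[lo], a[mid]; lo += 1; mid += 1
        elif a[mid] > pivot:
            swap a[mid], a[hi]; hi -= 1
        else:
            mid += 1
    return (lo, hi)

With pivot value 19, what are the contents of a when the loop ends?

lo=0 mid=0 hi=11
10<19: swap(0,0), lo=1 mid=1 ⇒ [10, 7, 3, 19, 5, 2, 4, 14, 11, 12, 17, 1]
7<19: swap(1,1), lo=2 mid=2 ⇒ [10, 7, 3, 19, 5, 2, 4, 14, 11, 12, 17, 1]
3<19: swap(2,2), lo=3 mid=3 ⇒ [10, 7, 3, 19, 5, 2, 4, 14, 11, 12, 17, 1]
19=19: mid=4
5<19: swap(3,4), lo=4 mid=5 ⇒ [10, 7, 3, 5, 19, 2, 4, 14, 11, 12, 17, 1]
2<19: swap(4,5), lo=5 mid=6 ⇒ [10, 7, 3, 5, 2, 19, 4, 14, 11, 12, 17, 1]
4<19: swap(5,6), lo=6 mid=7 ⇒ [10, 7, 3, 5, 2, 4, 19, 14, 11, 12, 17, 1]
14<19: swap(6,7), lo=7 mid=8 ⇒ [10, 7, 3, 5, 2, 4, 14, 19, 11, 12, 17, 1]
11<19: swap(7,8), lo=8 mid=9 ⇒ [10, 7, 3, 5, 2, 4, 14, 11, 19, 12, 17, 1]
12<19: swap(8,9), lo=9 mid=10 ⇒ [10, 7, 3, 5, 2, 4, 14, 11, 12, 19, 17, 1]
17<19: swap(9,10), lo=10 mid=11 ⇒ [10, 7, 3, 5, 2, 4, 14, 11, 12, 17, 19, 1]
1<19: swap(10,11), lo=11 mid=12 ⇒ [10, 7, 3, 5, 2, 4, 14, 11, 12, 17, 1, 19]
done. lo=11 hi=11; a=[10, 7, 3, 5, 2, 4, 14, 11, 12, 17, 1, 19]

[10, 7, 3, 5, 2, 4, 14, 11, 12, 17, 1, 19]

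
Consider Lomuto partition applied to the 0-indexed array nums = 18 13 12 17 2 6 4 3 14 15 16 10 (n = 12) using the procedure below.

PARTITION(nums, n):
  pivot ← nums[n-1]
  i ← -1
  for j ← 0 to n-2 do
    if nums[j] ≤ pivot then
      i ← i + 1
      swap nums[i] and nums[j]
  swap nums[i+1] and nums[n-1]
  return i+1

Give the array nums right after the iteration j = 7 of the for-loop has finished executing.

pivot=10, i=-1
j=0: 18>10, skip
j=1: 13>10, skip
j=2: 12>10, skip
j=3: 17>10, skip
j=4: 2≤10, i=0, swap(0,4) ⇒ 2 13 12 17 18 6 4 3 14 15 16 10
j=5: 6≤10, i=1, swap(1,5) ⇒ 2 6 12 17 18 13 4 3 14 15 16 10
j=6: 4≤10, i=2, swap(2,6) ⇒ 2 6 4 17 18 13 12 3 14 15 16 10
j=7: 3≤10, i=3, swap(3,7) ⇒ 2 6 4 3 18 13 12 17 14 15 16 10
(after j=7) nums = 2 6 4 3 18 13 12 17 14 15 16 10

2 6 4 3 18 13 12 17 14 15 16 10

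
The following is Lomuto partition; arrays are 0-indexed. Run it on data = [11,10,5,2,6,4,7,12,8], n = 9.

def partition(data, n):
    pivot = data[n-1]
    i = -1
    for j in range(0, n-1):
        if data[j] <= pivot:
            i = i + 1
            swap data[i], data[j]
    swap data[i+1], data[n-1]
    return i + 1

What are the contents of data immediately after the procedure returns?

[5,2,6,4,7,8,11,12,10]

pivot=8, i=-1
j=0: 11>8, skip
j=1: 10>8, skip
j=2: 5≤8, i=0, swap(0,2) ⇒ [5,10,11,2,6,4,7,12,8]
j=3: 2≤8, i=1, swap(1,3) ⇒ [5,2,11,10,6,4,7,12,8]
j=4: 6≤8, i=2, swap(2,4) ⇒ [5,2,6,10,11,4,7,12,8]
j=5: 4≤8, i=3, swap(3,5) ⇒ [5,2,6,4,11,10,7,12,8]
j=6: 7≤8, i=4, swap(4,6) ⇒ [5,2,6,4,7,10,11,12,8]
j=7: 12>8, skip
swap(5,8) ⇒ [5,2,6,4,7,8,11,12,10]; return 5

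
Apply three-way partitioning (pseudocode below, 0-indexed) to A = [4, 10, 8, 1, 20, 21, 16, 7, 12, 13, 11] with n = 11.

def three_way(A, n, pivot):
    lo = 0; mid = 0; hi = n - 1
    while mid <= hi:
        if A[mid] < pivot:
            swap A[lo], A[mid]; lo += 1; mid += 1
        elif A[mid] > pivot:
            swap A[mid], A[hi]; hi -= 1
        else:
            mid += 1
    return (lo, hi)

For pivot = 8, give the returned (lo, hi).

lo=0 mid=0 hi=10
4<8: swap(0,0), lo=1 mid=1 ⇒ [4, 10, 8, 1, 20, 21, 16, 7, 12, 13, 11]
10>8: swap(1,10), hi=9 ⇒ [4, 11, 8, 1, 20, 21, 16, 7, 12, 13, 10]
11>8: swap(1,9), hi=8 ⇒ [4, 13, 8, 1, 20, 21, 16, 7, 12, 11, 10]
13>8: swap(1,8), hi=7 ⇒ [4, 12, 8, 1, 20, 21, 16, 7, 13, 11, 10]
12>8: swap(1,7), hi=6 ⇒ [4, 7, 8, 1, 20, 21, 16, 12, 13, 11, 10]
7<8: swap(1,1), lo=2 mid=2 ⇒ [4, 7, 8, 1, 20, 21, 16, 12, 13, 11, 10]
8=8: mid=3
1<8: swap(2,3), lo=3 mid=4 ⇒ [4, 7, 1, 8, 20, 21, 16, 12, 13, 11, 10]
20>8: swap(4,6), hi=5 ⇒ [4, 7, 1, 8, 16, 21, 20, 12, 13, 11, 10]
16>8: swap(4,5), hi=4 ⇒ [4, 7, 1, 8, 21, 16, 20, 12, 13, 11, 10]
21>8: swap(4,4), hi=3 ⇒ [4, 7, 1, 8, 21, 16, 20, 12, 13, 11, 10]
done. lo=3 hi=3; A=[4, 7, 1, 8, 21, 16, 20, 12, 13, 11, 10]

(3, 3)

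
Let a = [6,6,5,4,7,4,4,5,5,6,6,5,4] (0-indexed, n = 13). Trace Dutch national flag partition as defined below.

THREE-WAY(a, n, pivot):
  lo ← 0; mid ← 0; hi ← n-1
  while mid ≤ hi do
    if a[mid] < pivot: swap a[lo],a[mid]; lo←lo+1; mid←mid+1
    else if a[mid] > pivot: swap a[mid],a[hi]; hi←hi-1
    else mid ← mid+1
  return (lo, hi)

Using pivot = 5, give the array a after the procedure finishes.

[4,4,4,4,5,5,5,5,6,6,7,6,6]

pivot = 5; lo=0, mid=0, hi=12
a[mid]=6>5: swap a[0],a[12]; hi=11 → [4,6,5,4,7,4,4,5,5,6,6,5,6]
a[mid]=4<5: swap a[0],a[0]; lo=1,mid=1 → [4,6,5,4,7,4,4,5,5,6,6,5,6]
a[mid]=6>5: swap a[1],a[11]; hi=10 → [4,5,5,4,7,4,4,5,5,6,6,6,6]
a[mid]=5=5: mid=2
a[mid]=5=5: mid=3
a[mid]=4<5: swap a[1],a[3]; lo=2,mid=4 → [4,4,5,5,7,4,4,5,5,6,6,6,6]
a[mid]=7>5: swap a[4],a[10]; hi=9 → [4,4,5,5,6,4,4,5,5,6,7,6,6]
a[mid]=6>5: swap a[4],a[9]; hi=8 → [4,4,5,5,6,4,4,5,5,6,7,6,6]
a[mid]=6>5: swap a[4],a[8]; hi=7 → [4,4,5,5,5,4,4,5,6,6,7,6,6]
a[mid]=5=5: mid=5
a[mid]=4<5: swap a[2],a[5]; lo=3,mid=6 → [4,4,4,5,5,5,4,5,6,6,7,6,6]
a[mid]=4<5: swap a[3],a[6]; lo=4,mid=7 → [4,4,4,4,5,5,5,5,6,6,7,6,6]
a[mid]=5=5: mid=8
end: lo=4, hi=7; a = [4,4,4,4,5,5,5,5,6,6,7,6,6]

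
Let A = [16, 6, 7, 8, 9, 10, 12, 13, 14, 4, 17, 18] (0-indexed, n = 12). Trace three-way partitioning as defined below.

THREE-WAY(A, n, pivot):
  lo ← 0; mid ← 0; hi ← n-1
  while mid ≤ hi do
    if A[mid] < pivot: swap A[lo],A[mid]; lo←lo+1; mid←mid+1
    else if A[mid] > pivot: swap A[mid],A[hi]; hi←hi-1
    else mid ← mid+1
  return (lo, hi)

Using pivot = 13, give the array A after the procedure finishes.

pivot = 13; lo=0, mid=0, hi=11
A[mid]=16>13: swap A[0],A[11]; hi=10 → [18, 6, 7, 8, 9, 10, 12, 13, 14, 4, 17, 16]
A[mid]=18>13: swap A[0],A[10]; hi=9 → [17, 6, 7, 8, 9, 10, 12, 13, 14, 4, 18, 16]
A[mid]=17>13: swap A[0],A[9]; hi=8 → [4, 6, 7, 8, 9, 10, 12, 13, 14, 17, 18, 16]
A[mid]=4<13: swap A[0],A[0]; lo=1,mid=1 → [4, 6, 7, 8, 9, 10, 12, 13, 14, 17, 18, 16]
A[mid]=6<13: swap A[1],A[1]; lo=2,mid=2 → [4, 6, 7, 8, 9, 10, 12, 13, 14, 17, 18, 16]
A[mid]=7<13: swap A[2],A[2]; lo=3,mid=3 → [4, 6, 7, 8, 9, 10, 12, 13, 14, 17, 18, 16]
A[mid]=8<13: swap A[3],A[3]; lo=4,mid=4 → [4, 6, 7, 8, 9, 10, 12, 13, 14, 17, 18, 16]
A[mid]=9<13: swap A[4],A[4]; lo=5,mid=5 → [4, 6, 7, 8, 9, 10, 12, 13, 14, 17, 18, 16]
A[mid]=10<13: swap A[5],A[5]; lo=6,mid=6 → [4, 6, 7, 8, 9, 10, 12, 13, 14, 17, 18, 16]
A[mid]=12<13: swap A[6],A[6]; lo=7,mid=7 → [4, 6, 7, 8, 9, 10, 12, 13, 14, 17, 18, 16]
A[mid]=13=13: mid=8
A[mid]=14>13: swap A[8],A[8]; hi=7 → [4, 6, 7, 8, 9, 10, 12, 13, 14, 17, 18, 16]
end: lo=7, hi=7; A = [4, 6, 7, 8, 9, 10, 12, 13, 14, 17, 18, 16]

[4, 6, 7, 8, 9, 10, 12, 13, 14, 17, 18, 16]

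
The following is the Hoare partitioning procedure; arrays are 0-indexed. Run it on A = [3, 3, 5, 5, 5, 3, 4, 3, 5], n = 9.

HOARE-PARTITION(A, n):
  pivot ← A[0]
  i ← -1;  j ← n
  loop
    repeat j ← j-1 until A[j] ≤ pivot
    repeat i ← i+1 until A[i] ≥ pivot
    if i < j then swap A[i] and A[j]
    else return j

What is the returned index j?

pivot=3
j stops at 7 (3), i stops at 0 (3); swap ⇒ [3, 3, 5, 5, 5, 3, 4, 3, 5]
j stops at 5 (3), i stops at 1 (3); swap ⇒ [3, 3, 5, 5, 5, 3, 4, 3, 5]
j stops at 1, i stops at 2; i≥j ⇒ return 1. A=[3, 3, 5, 5, 5, 3, 4, 3, 5]

1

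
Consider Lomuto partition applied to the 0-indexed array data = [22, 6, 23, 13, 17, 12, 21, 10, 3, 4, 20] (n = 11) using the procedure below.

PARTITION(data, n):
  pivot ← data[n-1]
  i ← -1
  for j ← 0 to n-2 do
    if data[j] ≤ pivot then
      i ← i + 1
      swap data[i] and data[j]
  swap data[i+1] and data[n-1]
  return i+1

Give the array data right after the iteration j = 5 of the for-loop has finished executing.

pivot=20, i=-1
j=0: 22>20, skip
j=1: 6≤20, i=0, swap(0,1) ⇒ [6, 22, 23, 13, 17, 12, 21, 10, 3, 4, 20]
j=2: 23>20, skip
j=3: 13≤20, i=1, swap(1,3) ⇒ [6, 13, 23, 22, 17, 12, 21, 10, 3, 4, 20]
j=4: 17≤20, i=2, swap(2,4) ⇒ [6, 13, 17, 22, 23, 12, 21, 10, 3, 4, 20]
j=5: 12≤20, i=3, swap(3,5) ⇒ [6, 13, 17, 12, 23, 22, 21, 10, 3, 4, 20]
(after j=5) data = [6, 13, 17, 12, 23, 22, 21, 10, 3, 4, 20]

[6, 13, 17, 12, 23, 22, 21, 10, 3, 4, 20]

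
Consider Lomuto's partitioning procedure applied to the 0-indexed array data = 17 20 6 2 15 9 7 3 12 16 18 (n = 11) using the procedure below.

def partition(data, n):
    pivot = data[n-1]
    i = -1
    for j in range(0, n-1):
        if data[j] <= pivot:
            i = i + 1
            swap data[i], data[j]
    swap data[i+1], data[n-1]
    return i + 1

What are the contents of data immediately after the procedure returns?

pivot = data[10] = 18; i = -1
j=0: data[0]=17 ≤ 18 → i=0, swap data[0],data[0] (no change) → 17 20 6 2 15 9 7 3 12 16 18
j=1: data[1]=20 > 18 → no swap
j=2: data[2]=6 ≤ 18 → i=1, swap data[1],data[2] → 17 6 20 2 15 9 7 3 12 16 18
j=3: data[3]=2 ≤ 18 → i=2, swap data[2],data[3] → 17 6 2 20 15 9 7 3 12 16 18
j=4: data[4]=15 ≤ 18 → i=3, swap data[3],data[4] → 17 6 2 15 20 9 7 3 12 16 18
j=5: data[5]=9 ≤ 18 → i=4, swap data[4],data[5] → 17 6 2 15 9 20 7 3 12 16 18
j=6: data[6]=7 ≤ 18 → i=5, swap data[5],data[6] → 17 6 2 15 9 7 20 3 12 16 18
j=7: data[7]=3 ≤ 18 → i=6, swap data[6],data[7] → 17 6 2 15 9 7 3 20 12 16 18
j=8: data[8]=12 ≤ 18 → i=7, swap data[7],data[8] → 17 6 2 15 9 7 3 12 20 16 18
j=9: data[9]=16 ≤ 18 → i=8, swap data[8],data[9] → 17 6 2 15 9 7 3 12 16 20 18
final swap data[9],data[10] → 17 6 2 15 9 7 3 12 16 18 20; return 9

17 6 2 15 9 7 3 12 16 18 20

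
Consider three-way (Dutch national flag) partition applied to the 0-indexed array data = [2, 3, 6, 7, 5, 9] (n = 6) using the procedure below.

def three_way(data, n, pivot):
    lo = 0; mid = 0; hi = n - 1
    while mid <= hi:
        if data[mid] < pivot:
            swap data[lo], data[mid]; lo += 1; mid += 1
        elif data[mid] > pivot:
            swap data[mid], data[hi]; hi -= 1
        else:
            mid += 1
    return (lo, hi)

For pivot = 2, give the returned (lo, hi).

(0, 0)

pivot = 2; lo=0, mid=0, hi=5
data[mid]=2=2: mid=1
data[mid]=3>2: swap data[1],data[5]; hi=4 → [2, 9, 6, 7, 5, 3]
data[mid]=9>2: swap data[1],data[4]; hi=3 → [2, 5, 6, 7, 9, 3]
data[mid]=5>2: swap data[1],data[3]; hi=2 → [2, 7, 6, 5, 9, 3]
data[mid]=7>2: swap data[1],data[2]; hi=1 → [2, 6, 7, 5, 9, 3]
data[mid]=6>2: swap data[1],data[1]; hi=0 → [2, 6, 7, 5, 9, 3]
end: lo=0, hi=0; data = [2, 6, 7, 5, 9, 3]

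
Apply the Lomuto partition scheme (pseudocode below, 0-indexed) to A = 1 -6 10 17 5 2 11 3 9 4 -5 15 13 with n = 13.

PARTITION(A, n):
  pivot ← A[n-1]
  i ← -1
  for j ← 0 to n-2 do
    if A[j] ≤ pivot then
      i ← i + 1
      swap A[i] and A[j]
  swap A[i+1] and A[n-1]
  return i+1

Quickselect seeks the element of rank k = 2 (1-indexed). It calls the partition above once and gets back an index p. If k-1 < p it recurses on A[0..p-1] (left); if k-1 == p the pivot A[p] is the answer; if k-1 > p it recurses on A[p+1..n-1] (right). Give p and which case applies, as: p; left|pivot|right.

10; left

pivot = A[12] = 13; i = -1
j=0: A[0]=1 ≤ 13 → i=0, swap A[0],A[0] (no change) → 1 -6 10 17 5 2 11 3 9 4 -5 15 13
j=1: A[1]=-6 ≤ 13 → i=1, swap A[1],A[1] (no change) → 1 -6 10 17 5 2 11 3 9 4 -5 15 13
j=2: A[2]=10 ≤ 13 → i=2, swap A[2],A[2] (no change) → 1 -6 10 17 5 2 11 3 9 4 -5 15 13
j=3: A[3]=17 > 13 → no swap
j=4: A[4]=5 ≤ 13 → i=3, swap A[3],A[4] → 1 -6 10 5 17 2 11 3 9 4 -5 15 13
j=5: A[5]=2 ≤ 13 → i=4, swap A[4],A[5] → 1 -6 10 5 2 17 11 3 9 4 -5 15 13
j=6: A[6]=11 ≤ 13 → i=5, swap A[5],A[6] → 1 -6 10 5 2 11 17 3 9 4 -5 15 13
j=7: A[7]=3 ≤ 13 → i=6, swap A[6],A[7] → 1 -6 10 5 2 11 3 17 9 4 -5 15 13
j=8: A[8]=9 ≤ 13 → i=7, swap A[7],A[8] → 1 -6 10 5 2 11 3 9 17 4 -5 15 13
j=9: A[9]=4 ≤ 13 → i=8, swap A[8],A[9] → 1 -6 10 5 2 11 3 9 4 17 -5 15 13
j=10: A[10]=-5 ≤ 13 → i=9, swap A[9],A[10] → 1 -6 10 5 2 11 3 9 4 -5 17 15 13
j=11: A[11]=15 > 13 → no swap
final swap A[10],A[12] → 1 -6 10 5 2 11 3 9 4 -5 13 15 17; return 10
p = 10; k-1 = 1 < 10 ⇒ left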